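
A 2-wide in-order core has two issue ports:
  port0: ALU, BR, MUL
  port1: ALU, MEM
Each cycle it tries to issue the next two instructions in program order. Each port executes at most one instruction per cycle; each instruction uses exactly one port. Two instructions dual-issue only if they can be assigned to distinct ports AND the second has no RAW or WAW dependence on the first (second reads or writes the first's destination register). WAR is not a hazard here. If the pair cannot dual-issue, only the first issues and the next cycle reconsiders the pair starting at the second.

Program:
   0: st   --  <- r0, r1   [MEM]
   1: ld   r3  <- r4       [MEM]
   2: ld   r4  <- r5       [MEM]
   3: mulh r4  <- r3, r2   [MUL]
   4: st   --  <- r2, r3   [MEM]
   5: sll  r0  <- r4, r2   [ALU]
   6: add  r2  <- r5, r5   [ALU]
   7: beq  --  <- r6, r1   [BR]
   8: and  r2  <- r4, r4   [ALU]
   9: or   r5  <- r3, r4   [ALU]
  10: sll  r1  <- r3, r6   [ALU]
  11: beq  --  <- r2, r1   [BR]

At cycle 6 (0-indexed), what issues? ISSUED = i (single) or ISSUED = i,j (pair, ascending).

ISSUED = 9,10

t=0 i0:st ; no-port MEM/MEM
t=1 i1:ld ; no-port MEM/MEM
t=2 i2:ld ; WAW r4
t=3 i3/i4:mulh+st ; dual
t=4 i5/i6:sll+add ; dual
t=5 i7/i8:beq+and ; dual
t=6 i9/i10:or+sll ; dual
t=7 i11:beq ; tail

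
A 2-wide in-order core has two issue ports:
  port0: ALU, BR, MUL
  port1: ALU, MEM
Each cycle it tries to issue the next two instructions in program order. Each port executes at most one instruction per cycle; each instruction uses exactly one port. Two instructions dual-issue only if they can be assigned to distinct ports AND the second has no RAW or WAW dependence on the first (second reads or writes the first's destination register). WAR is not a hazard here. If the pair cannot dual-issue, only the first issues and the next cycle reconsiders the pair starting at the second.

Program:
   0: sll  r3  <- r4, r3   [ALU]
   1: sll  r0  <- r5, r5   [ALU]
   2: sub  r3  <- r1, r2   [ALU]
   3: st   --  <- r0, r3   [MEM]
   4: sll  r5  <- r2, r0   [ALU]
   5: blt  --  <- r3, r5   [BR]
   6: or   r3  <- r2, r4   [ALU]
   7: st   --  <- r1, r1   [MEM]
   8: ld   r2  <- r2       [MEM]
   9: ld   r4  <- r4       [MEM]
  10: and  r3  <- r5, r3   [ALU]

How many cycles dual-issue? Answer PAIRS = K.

PAIRS = 4

c0: i0,i1 sll sll  pair
c1: i2 sub  RAW r3
c2: i3,i4 st sll  pair
c3: i5,i6 blt or  pair
c4: i7 st  no-port MEM/MEM
c5: i8 ld  no-port MEM/MEM
c6: i9,i10 ld and  pair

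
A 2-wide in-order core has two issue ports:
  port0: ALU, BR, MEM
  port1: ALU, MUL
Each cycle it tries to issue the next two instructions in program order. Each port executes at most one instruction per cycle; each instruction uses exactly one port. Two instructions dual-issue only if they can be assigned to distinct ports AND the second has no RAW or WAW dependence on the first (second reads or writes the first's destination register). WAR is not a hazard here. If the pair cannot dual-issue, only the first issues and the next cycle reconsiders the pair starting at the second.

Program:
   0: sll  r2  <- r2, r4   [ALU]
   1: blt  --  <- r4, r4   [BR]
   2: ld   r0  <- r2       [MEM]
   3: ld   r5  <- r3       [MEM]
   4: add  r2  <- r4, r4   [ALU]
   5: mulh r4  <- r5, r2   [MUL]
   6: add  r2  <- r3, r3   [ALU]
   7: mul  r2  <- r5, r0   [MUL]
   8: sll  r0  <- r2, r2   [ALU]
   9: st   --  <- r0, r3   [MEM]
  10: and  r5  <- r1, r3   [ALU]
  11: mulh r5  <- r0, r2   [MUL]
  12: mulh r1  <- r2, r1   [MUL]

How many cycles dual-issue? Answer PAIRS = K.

c0: i0,i1 sll blt  2-wide
c1: i2 ld  no-port MEM/MEM
c2: i3,i4 ld add  2-wide
c3: i5,i6 mulh add  2-wide
c4: i7 mul  RAW r2
c5: i8 sll  RAW r0
c6: i9,i10 st and  2-wide
c7: i11 mulh  no-port MUL/MUL
c8: i12 mulh  tail

PAIRS = 4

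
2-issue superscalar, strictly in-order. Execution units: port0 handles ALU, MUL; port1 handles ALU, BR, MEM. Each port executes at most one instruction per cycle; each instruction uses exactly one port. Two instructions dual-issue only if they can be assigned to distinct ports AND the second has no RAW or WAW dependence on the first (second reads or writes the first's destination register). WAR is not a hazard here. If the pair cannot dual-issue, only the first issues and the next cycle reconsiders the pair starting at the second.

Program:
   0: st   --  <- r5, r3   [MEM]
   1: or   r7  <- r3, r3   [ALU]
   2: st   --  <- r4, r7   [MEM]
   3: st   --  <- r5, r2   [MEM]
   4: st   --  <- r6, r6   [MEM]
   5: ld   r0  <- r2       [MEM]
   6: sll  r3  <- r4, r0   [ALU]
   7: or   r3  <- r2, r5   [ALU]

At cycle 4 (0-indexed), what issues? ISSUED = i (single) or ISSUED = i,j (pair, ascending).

t=0 i0,i1:st.MEM;or.ALU ; dual
t=1 i2:st.MEM ; no-port MEM/MEM
t=2 i3:st.MEM ; no-port MEM/MEM
t=3 i4:st.MEM ; no-port MEM/MEM
t=4 i5:ld.MEM ; RAW r0
t=5 i6:sll.ALU ; WAW r3
t=6 i7:or.ALU ; tail

ISSUED = 5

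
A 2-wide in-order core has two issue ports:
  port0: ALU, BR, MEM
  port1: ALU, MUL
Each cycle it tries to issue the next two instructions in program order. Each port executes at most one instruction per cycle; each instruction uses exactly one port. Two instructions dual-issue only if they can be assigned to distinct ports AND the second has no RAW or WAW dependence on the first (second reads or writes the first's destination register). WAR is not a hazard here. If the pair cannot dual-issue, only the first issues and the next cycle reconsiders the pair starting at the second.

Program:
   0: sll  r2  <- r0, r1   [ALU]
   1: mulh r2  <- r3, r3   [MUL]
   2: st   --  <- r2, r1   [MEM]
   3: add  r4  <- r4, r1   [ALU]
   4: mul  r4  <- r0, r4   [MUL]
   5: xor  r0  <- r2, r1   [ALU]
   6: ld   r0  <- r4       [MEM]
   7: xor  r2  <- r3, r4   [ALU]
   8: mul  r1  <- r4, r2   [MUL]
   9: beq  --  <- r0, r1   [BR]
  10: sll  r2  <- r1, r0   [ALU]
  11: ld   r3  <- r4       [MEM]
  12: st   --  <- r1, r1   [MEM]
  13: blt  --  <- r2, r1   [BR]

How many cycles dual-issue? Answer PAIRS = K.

PAIRS = 4

0. sll @i0  | WAW r2
1. mulh @i1  | RAW r2
2. st+add @i2&i3  | pair
3. mul+xor @i4&i5  | pair
4. ld+xor @i6&i7  | pair
5. mul @i8  | RAW r1
6. beq+sll @i9&i10  | pair
7. ld @i11  | no-port MEM/MEM
8. st @i12  | no-port MEM/BR
9. blt @i13  | tail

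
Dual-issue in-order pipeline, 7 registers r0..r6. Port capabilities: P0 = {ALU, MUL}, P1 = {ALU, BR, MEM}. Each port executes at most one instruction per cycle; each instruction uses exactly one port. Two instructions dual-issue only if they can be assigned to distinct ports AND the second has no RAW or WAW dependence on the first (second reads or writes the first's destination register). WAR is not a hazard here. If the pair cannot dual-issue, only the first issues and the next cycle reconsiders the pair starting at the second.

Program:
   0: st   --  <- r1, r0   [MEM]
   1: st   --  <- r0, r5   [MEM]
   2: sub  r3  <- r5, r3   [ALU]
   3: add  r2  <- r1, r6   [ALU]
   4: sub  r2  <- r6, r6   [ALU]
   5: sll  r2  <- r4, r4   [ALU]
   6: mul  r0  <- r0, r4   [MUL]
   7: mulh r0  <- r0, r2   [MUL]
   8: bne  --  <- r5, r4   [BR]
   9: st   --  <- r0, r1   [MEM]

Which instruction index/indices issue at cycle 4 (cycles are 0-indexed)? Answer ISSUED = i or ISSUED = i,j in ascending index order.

[0] i0  st  -- no-port MEM/MEM
[1] i1&i2  st+sub  -- 2-wide
[2] i3  add  -- WAW r2
[3] i4  sub  -- WAW r2
[4] i5&i6  sll+mul  -- 2-wide
[5] i7&i8  mulh+bne  -- 2-wide
[6] i9  st  -- tail

ISSUED = 5,6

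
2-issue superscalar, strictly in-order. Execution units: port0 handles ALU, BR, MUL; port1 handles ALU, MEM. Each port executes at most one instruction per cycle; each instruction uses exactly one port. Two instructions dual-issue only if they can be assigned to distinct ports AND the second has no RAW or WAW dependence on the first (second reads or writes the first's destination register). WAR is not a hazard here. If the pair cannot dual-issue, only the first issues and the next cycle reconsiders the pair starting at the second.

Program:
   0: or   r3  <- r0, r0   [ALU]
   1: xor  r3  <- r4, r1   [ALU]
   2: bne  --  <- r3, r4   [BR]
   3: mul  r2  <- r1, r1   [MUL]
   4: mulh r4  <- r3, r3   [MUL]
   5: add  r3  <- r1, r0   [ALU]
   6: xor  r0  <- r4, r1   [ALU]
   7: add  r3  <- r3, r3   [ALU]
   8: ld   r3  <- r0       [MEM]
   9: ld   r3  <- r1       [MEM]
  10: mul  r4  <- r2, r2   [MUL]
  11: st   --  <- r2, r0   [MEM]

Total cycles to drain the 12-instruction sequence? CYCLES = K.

  cy0 -> i0 (or.ALU) WAW r3
  cy1 -> i1 (xor.ALU) RAW r3
  cy2 -> i2 (bne.BR) no-port BR/MUL
  cy3 -> i3 (mul.MUL) no-port MUL/MUL
  cy4 -> i4/i5 (mulh.MUL/add.ALU) pair
  cy5 -> i6/i7 (xor.ALU/add.ALU) pair
  cy6 -> i8 (ld.MEM) no-port MEM/MEM
  cy7 -> i9/i10 (ld.MEM/mul.MUL) pair
  cy8 -> i11 (st.MEM) tail

CYCLES = 9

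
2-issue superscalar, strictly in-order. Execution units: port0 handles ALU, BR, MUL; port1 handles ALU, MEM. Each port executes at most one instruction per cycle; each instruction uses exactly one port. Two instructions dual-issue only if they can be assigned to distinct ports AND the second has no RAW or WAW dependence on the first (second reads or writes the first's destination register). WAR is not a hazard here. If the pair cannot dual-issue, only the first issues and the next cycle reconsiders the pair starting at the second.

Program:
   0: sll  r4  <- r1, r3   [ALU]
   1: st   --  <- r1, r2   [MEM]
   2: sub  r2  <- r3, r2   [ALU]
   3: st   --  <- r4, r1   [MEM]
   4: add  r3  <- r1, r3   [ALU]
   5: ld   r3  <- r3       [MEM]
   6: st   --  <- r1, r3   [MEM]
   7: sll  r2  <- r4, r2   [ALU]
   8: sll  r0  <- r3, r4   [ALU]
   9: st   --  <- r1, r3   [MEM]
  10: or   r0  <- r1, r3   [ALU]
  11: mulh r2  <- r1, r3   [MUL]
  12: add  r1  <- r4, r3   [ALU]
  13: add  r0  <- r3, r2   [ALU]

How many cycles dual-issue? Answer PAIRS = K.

PAIRS = 6

0. sll st @i0/i1  | pair
1. sub st @i2/i3  | pair
2. add @i4  | RAW+WAW r3
3. ld @i5  | no-port MEM/MEM
4. st sll @i6/i7  | pair
5. sll st @i8/i9  | pair
6. or mulh @i10/i11  | pair
7. add add @i12/i13  | pair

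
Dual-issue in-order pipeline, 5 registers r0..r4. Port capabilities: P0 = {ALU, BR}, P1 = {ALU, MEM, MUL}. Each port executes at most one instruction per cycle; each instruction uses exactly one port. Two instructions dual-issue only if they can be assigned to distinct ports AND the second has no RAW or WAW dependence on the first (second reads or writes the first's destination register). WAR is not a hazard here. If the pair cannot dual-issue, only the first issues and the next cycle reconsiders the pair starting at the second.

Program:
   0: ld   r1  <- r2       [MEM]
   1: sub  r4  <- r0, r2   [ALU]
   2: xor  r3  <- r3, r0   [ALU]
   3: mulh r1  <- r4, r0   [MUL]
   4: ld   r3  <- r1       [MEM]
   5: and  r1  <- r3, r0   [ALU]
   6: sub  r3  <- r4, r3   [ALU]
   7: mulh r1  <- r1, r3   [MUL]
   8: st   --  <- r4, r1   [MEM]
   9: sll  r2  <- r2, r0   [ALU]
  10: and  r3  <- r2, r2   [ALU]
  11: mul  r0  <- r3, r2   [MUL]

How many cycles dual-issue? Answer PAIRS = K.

PAIRS = 4

c0: i0,i1 ld+sub  2-wide
c1: i2,i3 xor+mulh  2-wide
c2: i4 ld  RAW r3
c3: i5,i6 and+sub  2-wide
c4: i7 mulh  no-port MUL/MEM
c5: i8,i9 st+sll  2-wide
c6: i10 and  RAW r3
c7: i11 mul  tail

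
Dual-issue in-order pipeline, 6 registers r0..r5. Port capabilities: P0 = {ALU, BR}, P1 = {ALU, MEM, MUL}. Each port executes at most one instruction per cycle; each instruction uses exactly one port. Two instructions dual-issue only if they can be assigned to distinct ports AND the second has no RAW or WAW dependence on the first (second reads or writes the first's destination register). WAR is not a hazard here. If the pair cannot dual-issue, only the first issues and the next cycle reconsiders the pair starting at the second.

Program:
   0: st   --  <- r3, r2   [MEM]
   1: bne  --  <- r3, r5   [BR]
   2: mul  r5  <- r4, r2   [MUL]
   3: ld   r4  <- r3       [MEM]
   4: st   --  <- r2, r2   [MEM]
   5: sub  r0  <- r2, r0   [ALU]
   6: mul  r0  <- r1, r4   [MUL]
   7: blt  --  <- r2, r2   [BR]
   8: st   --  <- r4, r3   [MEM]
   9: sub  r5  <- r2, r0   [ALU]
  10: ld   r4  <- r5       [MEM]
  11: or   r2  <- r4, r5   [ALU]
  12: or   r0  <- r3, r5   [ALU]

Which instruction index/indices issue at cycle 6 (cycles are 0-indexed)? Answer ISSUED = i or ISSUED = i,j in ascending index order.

ISSUED = 10

[0] i0+i1  st.MEM bne.BR  -- 2-wide
[1] i2  mul.MUL  -- no-port MUL/MEM
[2] i3  ld.MEM  -- no-port MEM/MEM
[3] i4+i5  st.MEM sub.ALU  -- 2-wide
[4] i6+i7  mul.MUL blt.BR  -- 2-wide
[5] i8+i9  st.MEM sub.ALU  -- 2-wide
[6] i10  ld.MEM  -- RAW r4
[7] i11+i12  or.ALU or.ALU  -- 2-wide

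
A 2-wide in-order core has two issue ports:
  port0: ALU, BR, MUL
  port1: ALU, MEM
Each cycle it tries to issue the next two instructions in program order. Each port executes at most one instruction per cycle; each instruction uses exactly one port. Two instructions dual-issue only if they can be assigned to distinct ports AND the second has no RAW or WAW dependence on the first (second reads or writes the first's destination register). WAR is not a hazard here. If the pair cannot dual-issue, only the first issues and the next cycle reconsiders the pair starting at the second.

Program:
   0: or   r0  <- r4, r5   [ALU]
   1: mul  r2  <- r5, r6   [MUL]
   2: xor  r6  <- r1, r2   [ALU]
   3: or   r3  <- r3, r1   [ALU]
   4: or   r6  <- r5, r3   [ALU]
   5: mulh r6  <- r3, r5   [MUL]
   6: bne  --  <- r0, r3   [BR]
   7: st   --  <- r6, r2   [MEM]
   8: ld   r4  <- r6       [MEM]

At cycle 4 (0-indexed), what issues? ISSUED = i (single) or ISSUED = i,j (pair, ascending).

ISSUED = 6,7

  cy0 -> i0/i1 (or+mul) 2-wide
  cy1 -> i2/i3 (xor+or) 2-wide
  cy2 -> i4 (or) WAW r6
  cy3 -> i5 (mulh) no-port MUL/BR
  cy4 -> i6/i7 (bne+st) 2-wide
  cy5 -> i8 (ld) tail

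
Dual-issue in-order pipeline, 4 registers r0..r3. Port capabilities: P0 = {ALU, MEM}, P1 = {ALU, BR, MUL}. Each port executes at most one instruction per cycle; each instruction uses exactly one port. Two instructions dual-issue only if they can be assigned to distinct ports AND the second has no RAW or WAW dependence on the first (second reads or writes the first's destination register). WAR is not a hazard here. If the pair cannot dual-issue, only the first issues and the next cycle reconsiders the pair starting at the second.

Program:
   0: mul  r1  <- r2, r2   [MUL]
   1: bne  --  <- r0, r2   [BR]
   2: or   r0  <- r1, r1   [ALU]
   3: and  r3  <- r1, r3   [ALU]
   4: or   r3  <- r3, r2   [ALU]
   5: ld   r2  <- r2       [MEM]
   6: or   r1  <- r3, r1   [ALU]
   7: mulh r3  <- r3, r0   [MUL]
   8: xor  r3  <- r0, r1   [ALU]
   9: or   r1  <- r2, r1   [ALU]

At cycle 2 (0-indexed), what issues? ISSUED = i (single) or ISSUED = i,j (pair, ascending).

  cy0 -> i0 (mul) no-port MUL/BR
  cy1 -> i1+i2 (bne+or) dual
  cy2 -> i3 (and) RAW+WAW r3
  cy3 -> i4+i5 (or+ld) dual
  cy4 -> i6+i7 (or+mulh) dual
  cy5 -> i8+i9 (xor+or) dual

ISSUED = 3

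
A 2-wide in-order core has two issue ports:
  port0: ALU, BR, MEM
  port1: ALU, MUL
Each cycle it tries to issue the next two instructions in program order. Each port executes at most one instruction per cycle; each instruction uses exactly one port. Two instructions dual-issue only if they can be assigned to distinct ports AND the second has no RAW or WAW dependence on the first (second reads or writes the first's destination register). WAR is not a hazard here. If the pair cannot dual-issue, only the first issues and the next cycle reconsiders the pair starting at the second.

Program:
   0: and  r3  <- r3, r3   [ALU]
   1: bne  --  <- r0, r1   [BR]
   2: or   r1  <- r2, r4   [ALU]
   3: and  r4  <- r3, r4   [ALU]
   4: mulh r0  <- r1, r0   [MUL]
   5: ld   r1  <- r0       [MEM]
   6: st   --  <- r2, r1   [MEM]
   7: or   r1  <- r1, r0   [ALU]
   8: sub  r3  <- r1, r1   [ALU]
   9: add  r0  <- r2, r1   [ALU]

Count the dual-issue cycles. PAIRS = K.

0. and;bne @i0/i1  | dual
1. or;and @i2/i3  | dual
2. mulh @i4  | RAW r0
3. ld @i5  | no-port MEM/MEM
4. st;or @i6/i7  | dual
5. sub;add @i8/i9  | dual

PAIRS = 4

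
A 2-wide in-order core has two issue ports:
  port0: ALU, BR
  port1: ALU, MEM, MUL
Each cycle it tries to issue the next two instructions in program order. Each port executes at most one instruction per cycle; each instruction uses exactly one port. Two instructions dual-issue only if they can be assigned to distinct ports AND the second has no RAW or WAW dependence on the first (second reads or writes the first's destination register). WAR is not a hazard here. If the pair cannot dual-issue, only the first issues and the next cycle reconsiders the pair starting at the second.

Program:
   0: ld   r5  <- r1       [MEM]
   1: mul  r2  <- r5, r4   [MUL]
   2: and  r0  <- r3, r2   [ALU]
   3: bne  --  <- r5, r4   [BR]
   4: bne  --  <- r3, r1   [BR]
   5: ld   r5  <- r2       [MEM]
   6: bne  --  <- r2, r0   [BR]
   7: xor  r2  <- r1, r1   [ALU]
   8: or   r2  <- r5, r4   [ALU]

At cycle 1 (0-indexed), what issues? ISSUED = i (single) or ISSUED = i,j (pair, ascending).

ISSUED = 1

0. ld.MEM @i0  | no-port MEM/MUL
1. mul.MUL @i1  | RAW r2
2. and.ALU/bne.BR @i2/i3  | 2-wide
3. bne.BR/ld.MEM @i4/i5  | 2-wide
4. bne.BR/xor.ALU @i6/i7  | 2-wide
5. or.ALU @i8  | tail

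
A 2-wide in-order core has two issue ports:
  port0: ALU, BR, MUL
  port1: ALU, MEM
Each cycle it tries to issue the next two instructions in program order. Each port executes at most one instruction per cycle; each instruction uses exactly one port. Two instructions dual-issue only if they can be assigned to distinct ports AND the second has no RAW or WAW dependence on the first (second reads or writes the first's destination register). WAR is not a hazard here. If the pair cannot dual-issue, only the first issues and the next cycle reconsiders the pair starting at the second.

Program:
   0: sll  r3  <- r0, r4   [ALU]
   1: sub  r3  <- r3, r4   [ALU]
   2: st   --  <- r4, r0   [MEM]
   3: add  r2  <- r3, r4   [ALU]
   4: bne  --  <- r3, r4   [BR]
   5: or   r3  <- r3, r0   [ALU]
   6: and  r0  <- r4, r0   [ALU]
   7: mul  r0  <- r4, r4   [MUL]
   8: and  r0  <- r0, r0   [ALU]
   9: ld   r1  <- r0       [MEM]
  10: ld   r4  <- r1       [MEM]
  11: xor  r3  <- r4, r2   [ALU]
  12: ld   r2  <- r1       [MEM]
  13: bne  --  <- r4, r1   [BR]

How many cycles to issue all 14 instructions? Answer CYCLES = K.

CYCLES = 10

  cy0 -> i0 (sll.ALU) RAW+WAW r3
  cy1 -> i1+i2 (sub.ALU/st.MEM) 2-wide
  cy2 -> i3+i4 (add.ALU/bne.BR) 2-wide
  cy3 -> i5+i6 (or.ALU/and.ALU) 2-wide
  cy4 -> i7 (mul.MUL) RAW+WAW r0
  cy5 -> i8 (and.ALU) RAW r0
  cy6 -> i9 (ld.MEM) no-port MEM/MEM
  cy7 -> i10 (ld.MEM) RAW r4
  cy8 -> i11+i12 (xor.ALU/ld.MEM) 2-wide
  cy9 -> i13 (bne.BR) tail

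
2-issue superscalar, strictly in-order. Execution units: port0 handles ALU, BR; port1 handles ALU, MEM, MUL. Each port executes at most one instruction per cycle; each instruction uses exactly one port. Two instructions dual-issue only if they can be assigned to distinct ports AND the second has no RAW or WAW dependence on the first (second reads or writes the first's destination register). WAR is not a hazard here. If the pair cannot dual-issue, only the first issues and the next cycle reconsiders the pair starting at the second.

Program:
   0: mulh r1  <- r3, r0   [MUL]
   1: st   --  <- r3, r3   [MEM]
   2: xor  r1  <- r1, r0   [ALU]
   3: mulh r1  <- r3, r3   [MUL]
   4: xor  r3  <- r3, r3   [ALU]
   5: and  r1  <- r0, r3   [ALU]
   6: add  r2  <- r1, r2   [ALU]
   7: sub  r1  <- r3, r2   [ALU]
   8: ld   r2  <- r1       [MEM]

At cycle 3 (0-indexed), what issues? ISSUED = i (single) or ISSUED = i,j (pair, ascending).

t=0 i0:mulh ; no-port MUL/MEM
t=1 i1,i2:st xor ; dual
t=2 i3,i4:mulh xor ; dual
t=3 i5:and ; RAW r1
t=4 i6:add ; RAW r2
t=5 i7:sub ; RAW r1
t=6 i8:ld ; tail

ISSUED = 5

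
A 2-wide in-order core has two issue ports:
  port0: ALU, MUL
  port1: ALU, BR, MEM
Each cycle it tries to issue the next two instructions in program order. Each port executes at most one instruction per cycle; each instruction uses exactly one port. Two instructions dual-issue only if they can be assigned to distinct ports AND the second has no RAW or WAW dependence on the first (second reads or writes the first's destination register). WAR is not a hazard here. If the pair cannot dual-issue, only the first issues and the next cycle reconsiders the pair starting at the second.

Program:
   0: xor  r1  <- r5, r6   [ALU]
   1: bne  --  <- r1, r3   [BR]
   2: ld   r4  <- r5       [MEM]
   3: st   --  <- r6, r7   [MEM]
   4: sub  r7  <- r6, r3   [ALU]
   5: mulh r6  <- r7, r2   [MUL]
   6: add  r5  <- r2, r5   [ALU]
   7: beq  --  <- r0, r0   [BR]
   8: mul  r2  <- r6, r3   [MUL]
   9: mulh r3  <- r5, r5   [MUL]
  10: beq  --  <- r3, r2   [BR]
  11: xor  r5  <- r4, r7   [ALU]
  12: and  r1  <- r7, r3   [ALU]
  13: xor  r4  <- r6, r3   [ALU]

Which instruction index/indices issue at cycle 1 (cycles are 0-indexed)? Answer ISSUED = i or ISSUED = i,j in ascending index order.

ISSUED = 1

#0 head=0: xor.ALU i0 RAW r1
#1 head=1: bne.BR i1 no-port BR/MEM
#2 head=2: ld.MEM i2 no-port MEM/MEM
#3 head=3: st.MEM sub.ALU i3,i4 2-wide
#4 head=5: mulh.MUL add.ALU i5,i6 2-wide
#5 head=7: beq.BR mul.MUL i7,i8 2-wide
#6 head=9: mulh.MUL i9 RAW r3
#7 head=10: beq.BR xor.ALU i10,i11 2-wide
#8 head=12: and.ALU xor.ALU i12,i13 2-wide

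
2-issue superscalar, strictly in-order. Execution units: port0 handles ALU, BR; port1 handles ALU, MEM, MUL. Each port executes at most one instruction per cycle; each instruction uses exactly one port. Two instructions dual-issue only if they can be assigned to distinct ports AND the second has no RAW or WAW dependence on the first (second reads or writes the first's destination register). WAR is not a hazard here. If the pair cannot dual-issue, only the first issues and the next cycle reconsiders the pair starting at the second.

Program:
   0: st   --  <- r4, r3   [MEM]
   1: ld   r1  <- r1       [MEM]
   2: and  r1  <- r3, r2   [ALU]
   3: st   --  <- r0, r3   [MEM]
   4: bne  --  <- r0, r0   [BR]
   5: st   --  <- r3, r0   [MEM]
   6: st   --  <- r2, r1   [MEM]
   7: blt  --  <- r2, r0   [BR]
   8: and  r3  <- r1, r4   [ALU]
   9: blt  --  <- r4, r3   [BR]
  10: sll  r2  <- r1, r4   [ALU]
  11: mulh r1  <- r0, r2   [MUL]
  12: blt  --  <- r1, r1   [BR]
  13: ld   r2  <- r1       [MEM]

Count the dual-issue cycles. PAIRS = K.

PAIRS = 5

#0 head=0: st.MEM i0 no-port MEM/MEM
#1 head=1: ld.MEM i1 WAW r1
#2 head=2: and.ALU+st.MEM i2/i3 pair
#3 head=4: bne.BR+st.MEM i4/i5 pair
#4 head=6: st.MEM+blt.BR i6/i7 pair
#5 head=8: and.ALU i8 RAW r3
#6 head=9: blt.BR+sll.ALU i9/i10 pair
#7 head=11: mulh.MUL i11 RAW r1
#8 head=12: blt.BR+ld.MEM i12/i13 pair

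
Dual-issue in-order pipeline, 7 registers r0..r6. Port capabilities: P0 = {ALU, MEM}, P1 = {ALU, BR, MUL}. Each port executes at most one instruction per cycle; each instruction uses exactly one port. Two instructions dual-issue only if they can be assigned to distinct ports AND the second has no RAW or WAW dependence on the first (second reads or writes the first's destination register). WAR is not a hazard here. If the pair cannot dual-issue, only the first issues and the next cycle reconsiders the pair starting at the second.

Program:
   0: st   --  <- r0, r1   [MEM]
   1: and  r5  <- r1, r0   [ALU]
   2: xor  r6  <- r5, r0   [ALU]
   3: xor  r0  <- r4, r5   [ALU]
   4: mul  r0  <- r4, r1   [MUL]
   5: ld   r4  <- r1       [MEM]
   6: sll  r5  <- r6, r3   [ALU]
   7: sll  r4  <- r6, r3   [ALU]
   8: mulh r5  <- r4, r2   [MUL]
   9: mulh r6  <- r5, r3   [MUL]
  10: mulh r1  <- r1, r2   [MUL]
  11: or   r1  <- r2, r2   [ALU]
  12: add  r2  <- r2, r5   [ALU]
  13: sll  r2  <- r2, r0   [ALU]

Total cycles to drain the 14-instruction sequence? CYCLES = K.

#0 head=0: st.MEM+and.ALU i0,i1 pair
#1 head=2: xor.ALU+xor.ALU i2,i3 pair
#2 head=4: mul.MUL+ld.MEM i4,i5 pair
#3 head=6: sll.ALU+sll.ALU i6,i7 pair
#4 head=8: mulh.MUL i8 no-port MUL/MUL
#5 head=9: mulh.MUL i9 no-port MUL/MUL
#6 head=10: mulh.MUL i10 WAW r1
#7 head=11: or.ALU+add.ALU i11,i12 pair
#8 head=13: sll.ALU i13 tail

CYCLES = 9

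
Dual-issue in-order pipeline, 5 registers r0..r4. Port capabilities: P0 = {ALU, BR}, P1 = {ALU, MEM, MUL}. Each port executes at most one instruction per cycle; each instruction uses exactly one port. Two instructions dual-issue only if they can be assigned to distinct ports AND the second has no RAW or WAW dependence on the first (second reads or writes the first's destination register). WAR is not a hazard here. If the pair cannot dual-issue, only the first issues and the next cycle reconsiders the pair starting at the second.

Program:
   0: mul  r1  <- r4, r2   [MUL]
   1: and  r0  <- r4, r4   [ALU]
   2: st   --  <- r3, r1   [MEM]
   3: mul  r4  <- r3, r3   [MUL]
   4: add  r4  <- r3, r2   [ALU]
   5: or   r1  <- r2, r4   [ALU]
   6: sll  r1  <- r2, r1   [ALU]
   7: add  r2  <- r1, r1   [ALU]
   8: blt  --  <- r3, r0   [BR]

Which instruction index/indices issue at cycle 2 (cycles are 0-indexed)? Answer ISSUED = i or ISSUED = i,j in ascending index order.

ISSUED = 3

t=0 i0/i1:mul.MUL;and.ALU ; dual
t=1 i2:st.MEM ; no-port MEM/MUL
t=2 i3:mul.MUL ; WAW r4
t=3 i4:add.ALU ; RAW r4
t=4 i5:or.ALU ; RAW+WAW r1
t=5 i6:sll.ALU ; RAW r1
t=6 i7/i8:add.ALU;blt.BR ; dual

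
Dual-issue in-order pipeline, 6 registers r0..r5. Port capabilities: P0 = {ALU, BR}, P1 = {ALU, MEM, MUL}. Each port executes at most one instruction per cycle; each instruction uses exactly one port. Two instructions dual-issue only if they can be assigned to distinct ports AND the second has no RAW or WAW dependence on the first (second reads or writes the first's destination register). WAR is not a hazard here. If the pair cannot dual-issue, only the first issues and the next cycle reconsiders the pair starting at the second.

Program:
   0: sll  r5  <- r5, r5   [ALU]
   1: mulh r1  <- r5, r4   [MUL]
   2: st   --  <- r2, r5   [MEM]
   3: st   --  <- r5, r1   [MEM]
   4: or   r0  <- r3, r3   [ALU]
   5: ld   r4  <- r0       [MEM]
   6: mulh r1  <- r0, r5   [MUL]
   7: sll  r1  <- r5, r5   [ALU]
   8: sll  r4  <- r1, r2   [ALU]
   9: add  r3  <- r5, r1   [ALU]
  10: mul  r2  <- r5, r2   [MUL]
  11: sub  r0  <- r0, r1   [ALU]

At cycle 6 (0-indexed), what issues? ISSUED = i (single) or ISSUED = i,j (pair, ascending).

ISSUED = 7

#0 head=0: sll.ALU i0 RAW r5
#1 head=1: mulh.MUL i1 no-port MUL/MEM
#2 head=2: st.MEM i2 no-port MEM/MEM
#3 head=3: st.MEM+or.ALU i3,i4 dual
#4 head=5: ld.MEM i5 no-port MEM/MUL
#5 head=6: mulh.MUL i6 WAW r1
#6 head=7: sll.ALU i7 RAW r1
#7 head=8: sll.ALU+add.ALU i8,i9 dual
#8 head=10: mul.MUL+sub.ALU i10,i11 dual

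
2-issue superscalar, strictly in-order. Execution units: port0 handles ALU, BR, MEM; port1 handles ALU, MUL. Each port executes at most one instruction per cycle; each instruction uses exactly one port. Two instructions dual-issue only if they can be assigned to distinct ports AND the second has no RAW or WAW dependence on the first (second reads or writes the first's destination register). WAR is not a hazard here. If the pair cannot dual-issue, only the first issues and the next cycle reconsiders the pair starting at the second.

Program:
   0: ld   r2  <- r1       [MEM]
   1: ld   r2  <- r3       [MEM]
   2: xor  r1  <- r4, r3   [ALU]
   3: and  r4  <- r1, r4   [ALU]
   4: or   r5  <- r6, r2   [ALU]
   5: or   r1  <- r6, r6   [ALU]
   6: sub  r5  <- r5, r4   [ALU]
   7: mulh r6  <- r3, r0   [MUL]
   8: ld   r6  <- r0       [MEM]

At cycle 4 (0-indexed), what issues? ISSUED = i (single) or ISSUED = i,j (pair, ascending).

c0: i0 ld.MEM  no-port MEM/MEM
c1: i1&i2 ld.MEM/xor.ALU  dual
c2: i3&i4 and.ALU/or.ALU  dual
c3: i5&i6 or.ALU/sub.ALU  dual
c4: i7 mulh.MUL  WAW r6
c5: i8 ld.MEM  tail

ISSUED = 7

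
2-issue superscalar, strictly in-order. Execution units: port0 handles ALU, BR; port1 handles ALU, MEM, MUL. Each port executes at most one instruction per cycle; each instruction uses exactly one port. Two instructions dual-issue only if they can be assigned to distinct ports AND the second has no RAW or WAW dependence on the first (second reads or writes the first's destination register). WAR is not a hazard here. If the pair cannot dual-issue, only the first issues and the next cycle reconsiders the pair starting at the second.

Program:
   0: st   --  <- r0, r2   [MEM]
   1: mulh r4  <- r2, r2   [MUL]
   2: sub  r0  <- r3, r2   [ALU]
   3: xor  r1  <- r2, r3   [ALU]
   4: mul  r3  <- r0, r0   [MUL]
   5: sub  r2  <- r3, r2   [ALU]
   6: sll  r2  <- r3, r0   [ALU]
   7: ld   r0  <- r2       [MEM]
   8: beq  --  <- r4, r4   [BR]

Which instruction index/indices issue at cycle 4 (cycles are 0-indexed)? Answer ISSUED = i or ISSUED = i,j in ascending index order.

ISSUED = 6

[0] i0  st  -- no-port MEM/MUL
[1] i1&i2  mulh sub  -- dual
[2] i3&i4  xor mul  -- dual
[3] i5  sub  -- WAW r2
[4] i6  sll  -- RAW r2
[5] i7&i8  ld beq  -- dual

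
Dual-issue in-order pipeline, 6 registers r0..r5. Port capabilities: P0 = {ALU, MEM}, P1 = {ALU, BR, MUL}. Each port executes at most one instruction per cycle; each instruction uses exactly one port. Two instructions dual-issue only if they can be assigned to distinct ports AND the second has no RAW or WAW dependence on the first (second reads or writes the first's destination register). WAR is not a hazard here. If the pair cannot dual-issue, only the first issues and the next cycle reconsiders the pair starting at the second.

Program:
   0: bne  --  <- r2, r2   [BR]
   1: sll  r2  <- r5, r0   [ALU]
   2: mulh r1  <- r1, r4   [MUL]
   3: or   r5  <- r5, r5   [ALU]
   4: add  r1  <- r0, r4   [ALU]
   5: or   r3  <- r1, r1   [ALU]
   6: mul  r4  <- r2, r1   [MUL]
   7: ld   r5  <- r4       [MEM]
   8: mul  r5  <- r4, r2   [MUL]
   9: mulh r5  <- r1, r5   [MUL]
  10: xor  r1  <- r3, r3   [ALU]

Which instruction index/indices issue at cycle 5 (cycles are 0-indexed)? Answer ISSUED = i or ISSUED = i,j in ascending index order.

[0] i0&i1  bne/sll  -- 2-wide
[1] i2&i3  mulh/or  -- 2-wide
[2] i4  add  -- RAW r1
[3] i5&i6  or/mul  -- 2-wide
[4] i7  ld  -- WAW r5
[5] i8  mul  -- no-port MUL/MUL
[6] i9&i10  mulh/xor  -- 2-wide

ISSUED = 8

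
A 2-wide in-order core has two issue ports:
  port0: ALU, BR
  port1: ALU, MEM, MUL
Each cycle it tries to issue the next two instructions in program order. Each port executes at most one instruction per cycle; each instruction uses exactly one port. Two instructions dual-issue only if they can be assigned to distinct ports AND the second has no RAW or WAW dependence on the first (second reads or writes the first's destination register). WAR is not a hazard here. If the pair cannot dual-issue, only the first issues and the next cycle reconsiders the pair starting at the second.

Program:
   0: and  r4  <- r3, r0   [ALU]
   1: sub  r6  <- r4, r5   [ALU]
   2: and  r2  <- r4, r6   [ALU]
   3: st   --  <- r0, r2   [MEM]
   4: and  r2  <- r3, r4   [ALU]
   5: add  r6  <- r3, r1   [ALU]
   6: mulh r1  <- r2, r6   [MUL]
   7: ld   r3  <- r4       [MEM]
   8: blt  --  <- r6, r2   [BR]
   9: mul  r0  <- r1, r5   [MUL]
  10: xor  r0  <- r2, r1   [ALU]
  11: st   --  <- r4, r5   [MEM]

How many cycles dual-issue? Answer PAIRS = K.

c0: i0 and  RAW r4
c1: i1 sub  RAW r6
c2: i2 and  RAW r2
c3: i3+i4 st+and  2-wide
c4: i5 add  RAW r6
c5: i6 mulh  no-port MUL/MEM
c6: i7+i8 ld+blt  2-wide
c7: i9 mul  WAW r0
c8: i10+i11 xor+st  2-wide

PAIRS = 3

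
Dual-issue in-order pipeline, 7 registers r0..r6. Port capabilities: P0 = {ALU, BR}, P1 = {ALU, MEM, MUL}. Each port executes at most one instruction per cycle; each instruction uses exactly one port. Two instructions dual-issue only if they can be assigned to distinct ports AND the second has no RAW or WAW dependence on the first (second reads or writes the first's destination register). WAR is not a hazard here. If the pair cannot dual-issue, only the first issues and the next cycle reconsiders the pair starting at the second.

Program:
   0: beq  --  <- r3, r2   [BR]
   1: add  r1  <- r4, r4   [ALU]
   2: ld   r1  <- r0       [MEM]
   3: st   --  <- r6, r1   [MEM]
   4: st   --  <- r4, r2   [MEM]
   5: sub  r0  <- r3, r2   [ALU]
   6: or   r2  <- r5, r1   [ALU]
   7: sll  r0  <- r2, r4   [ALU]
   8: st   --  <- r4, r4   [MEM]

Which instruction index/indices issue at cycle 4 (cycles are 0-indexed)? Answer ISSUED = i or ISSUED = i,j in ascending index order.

  cy0 -> i0/i1 (beq/add) pair
  cy1 -> i2 (ld) no-port MEM/MEM
  cy2 -> i3 (st) no-port MEM/MEM
  cy3 -> i4/i5 (st/sub) pair
  cy4 -> i6 (or) RAW r2
  cy5 -> i7/i8 (sll/st) pair

ISSUED = 6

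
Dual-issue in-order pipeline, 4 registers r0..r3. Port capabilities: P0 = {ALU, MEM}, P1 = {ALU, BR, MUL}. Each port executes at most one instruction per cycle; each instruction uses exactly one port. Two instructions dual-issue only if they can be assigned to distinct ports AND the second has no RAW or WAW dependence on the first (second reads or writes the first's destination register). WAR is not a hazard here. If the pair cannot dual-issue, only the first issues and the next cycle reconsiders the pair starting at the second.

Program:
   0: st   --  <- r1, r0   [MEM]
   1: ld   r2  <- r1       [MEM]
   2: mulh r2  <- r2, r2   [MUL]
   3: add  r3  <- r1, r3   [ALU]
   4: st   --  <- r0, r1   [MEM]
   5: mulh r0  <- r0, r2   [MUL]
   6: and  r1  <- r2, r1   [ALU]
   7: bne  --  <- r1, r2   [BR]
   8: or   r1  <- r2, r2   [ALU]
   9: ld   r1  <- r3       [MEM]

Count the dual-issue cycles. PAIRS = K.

PAIRS = 3

[0] i0  st  -- no-port MEM/MEM
[1] i1  ld  -- RAW+WAW r2
[2] i2&i3  mulh;add  -- dual
[3] i4&i5  st;mulh  -- dual
[4] i6  and  -- RAW r1
[5] i7&i8  bne;or  -- dual
[6] i9  ld  -- tail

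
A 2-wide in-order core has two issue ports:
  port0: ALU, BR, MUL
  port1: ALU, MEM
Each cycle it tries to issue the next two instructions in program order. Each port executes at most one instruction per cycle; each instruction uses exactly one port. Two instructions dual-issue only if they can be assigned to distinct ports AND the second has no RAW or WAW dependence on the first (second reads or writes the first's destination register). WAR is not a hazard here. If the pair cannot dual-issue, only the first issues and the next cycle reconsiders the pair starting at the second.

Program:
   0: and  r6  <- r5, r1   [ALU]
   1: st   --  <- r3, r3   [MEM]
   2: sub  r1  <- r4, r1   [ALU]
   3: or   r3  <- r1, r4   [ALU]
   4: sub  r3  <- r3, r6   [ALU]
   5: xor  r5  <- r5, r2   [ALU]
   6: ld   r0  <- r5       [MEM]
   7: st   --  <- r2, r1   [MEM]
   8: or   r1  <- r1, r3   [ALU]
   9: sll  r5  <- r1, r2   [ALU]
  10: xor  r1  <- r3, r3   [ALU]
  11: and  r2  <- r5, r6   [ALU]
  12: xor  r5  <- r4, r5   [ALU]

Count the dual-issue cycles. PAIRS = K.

c0: i0/i1 and.ALU st.MEM  pair
c1: i2 sub.ALU  RAW r1
c2: i3 or.ALU  RAW+WAW r3
c3: i4/i5 sub.ALU xor.ALU  pair
c4: i6 ld.MEM  no-port MEM/MEM
c5: i7/i8 st.MEM or.ALU  pair
c6: i9/i10 sll.ALU xor.ALU  pair
c7: i11/i12 and.ALU xor.ALU  pair

PAIRS = 5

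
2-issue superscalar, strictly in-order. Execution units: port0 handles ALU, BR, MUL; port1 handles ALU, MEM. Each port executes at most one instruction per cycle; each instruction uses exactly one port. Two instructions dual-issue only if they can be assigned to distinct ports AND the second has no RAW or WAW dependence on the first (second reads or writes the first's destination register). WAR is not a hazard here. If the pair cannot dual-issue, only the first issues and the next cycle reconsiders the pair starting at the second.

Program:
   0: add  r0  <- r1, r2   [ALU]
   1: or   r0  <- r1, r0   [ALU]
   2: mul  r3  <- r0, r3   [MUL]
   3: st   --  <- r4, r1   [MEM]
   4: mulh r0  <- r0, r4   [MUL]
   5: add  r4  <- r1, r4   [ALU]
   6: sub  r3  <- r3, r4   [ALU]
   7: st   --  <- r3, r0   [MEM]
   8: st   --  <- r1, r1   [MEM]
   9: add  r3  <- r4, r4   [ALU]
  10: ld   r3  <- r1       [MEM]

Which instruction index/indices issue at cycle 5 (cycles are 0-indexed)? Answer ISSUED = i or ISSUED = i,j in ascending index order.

ISSUED = 7

0. add @i0  | RAW+WAW r0
1. or @i1  | RAW r0
2. mul;st @i2+i3  | 2-wide
3. mulh;add @i4+i5  | 2-wide
4. sub @i6  | RAW r3
5. st @i7  | no-port MEM/MEM
6. st;add @i8+i9  | 2-wide
7. ld @i10  | tail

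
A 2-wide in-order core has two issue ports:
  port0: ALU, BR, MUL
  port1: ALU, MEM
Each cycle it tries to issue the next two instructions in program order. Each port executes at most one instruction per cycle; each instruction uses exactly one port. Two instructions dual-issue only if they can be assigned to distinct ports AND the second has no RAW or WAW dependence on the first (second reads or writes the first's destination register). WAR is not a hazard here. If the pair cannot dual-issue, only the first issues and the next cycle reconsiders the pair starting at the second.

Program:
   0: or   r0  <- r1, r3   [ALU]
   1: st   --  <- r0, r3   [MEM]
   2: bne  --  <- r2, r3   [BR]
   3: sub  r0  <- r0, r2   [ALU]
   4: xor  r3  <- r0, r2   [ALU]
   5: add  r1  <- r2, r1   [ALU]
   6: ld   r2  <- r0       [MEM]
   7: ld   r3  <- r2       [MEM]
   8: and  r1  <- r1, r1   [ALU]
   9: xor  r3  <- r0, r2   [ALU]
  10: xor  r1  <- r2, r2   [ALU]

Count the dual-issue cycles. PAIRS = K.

PAIRS = 4

t=0 i0:or.ALU ; RAW r0
t=1 i1+i2:st.MEM bne.BR ; 2-wide
t=2 i3:sub.ALU ; RAW r0
t=3 i4+i5:xor.ALU add.ALU ; 2-wide
t=4 i6:ld.MEM ; no-port MEM/MEM
t=5 i7+i8:ld.MEM and.ALU ; 2-wide
t=6 i9+i10:xor.ALU xor.ALU ; 2-wide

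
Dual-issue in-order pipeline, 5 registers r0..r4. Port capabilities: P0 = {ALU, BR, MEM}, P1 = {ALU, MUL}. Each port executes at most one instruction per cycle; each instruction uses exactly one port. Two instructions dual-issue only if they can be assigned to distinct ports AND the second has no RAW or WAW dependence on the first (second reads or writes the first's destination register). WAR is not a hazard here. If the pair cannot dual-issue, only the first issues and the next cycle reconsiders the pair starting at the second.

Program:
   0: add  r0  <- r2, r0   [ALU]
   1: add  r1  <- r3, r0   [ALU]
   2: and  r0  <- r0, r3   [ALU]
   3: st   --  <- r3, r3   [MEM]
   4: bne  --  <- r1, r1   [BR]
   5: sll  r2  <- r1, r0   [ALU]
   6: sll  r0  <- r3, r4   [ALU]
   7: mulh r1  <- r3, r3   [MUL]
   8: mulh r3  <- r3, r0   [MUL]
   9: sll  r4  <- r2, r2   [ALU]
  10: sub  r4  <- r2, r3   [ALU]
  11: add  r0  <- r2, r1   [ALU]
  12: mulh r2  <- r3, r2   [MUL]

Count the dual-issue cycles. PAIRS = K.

  cy0 -> i0 (add) RAW r0
  cy1 -> i1&i2 (add;and) pair
  cy2 -> i3 (st) no-port MEM/BR
  cy3 -> i4&i5 (bne;sll) pair
  cy4 -> i6&i7 (sll;mulh) pair
  cy5 -> i8&i9 (mulh;sll) pair
  cy6 -> i10&i11 (sub;add) pair
  cy7 -> i12 (mulh) tail

PAIRS = 5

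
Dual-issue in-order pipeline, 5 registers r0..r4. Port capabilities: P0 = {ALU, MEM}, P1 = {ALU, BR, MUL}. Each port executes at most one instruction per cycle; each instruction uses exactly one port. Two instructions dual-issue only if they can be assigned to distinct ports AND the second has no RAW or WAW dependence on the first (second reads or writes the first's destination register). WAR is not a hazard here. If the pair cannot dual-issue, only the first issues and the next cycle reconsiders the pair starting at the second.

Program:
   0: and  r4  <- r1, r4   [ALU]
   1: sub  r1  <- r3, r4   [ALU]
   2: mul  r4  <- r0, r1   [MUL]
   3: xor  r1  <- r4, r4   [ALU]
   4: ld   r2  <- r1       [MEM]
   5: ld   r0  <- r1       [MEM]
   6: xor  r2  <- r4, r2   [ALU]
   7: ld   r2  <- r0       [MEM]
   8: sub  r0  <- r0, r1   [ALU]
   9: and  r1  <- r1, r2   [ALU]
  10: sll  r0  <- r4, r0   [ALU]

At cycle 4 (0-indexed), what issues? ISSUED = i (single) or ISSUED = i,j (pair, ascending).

t=0 i0:and ; RAW r4
t=1 i1:sub ; RAW r1
t=2 i2:mul ; RAW r4
t=3 i3:xor ; RAW r1
t=4 i4:ld ; no-port MEM/MEM
t=5 i5/i6:ld+xor ; 2-wide
t=6 i7/i8:ld+sub ; 2-wide
t=7 i9/i10:and+sll ; 2-wide

ISSUED = 4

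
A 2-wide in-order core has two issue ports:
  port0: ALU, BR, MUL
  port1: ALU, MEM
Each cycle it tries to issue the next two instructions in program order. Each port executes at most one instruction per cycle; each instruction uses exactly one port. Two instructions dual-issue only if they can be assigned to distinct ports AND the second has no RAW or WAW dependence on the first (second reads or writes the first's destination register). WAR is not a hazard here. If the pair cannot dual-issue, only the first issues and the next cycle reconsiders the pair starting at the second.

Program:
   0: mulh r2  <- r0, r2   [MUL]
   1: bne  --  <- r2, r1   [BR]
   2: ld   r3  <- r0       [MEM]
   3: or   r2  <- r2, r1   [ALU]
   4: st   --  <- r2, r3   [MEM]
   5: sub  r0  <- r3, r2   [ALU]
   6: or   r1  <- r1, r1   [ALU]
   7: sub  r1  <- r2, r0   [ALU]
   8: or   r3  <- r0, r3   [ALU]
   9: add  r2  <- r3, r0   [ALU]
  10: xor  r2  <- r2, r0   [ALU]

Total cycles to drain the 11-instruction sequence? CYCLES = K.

  cy0 -> i0 (mulh.MUL) no-port MUL/BR
  cy1 -> i1+i2 (bne.BR+ld.MEM) pair
  cy2 -> i3 (or.ALU) RAW r2
  cy3 -> i4+i5 (st.MEM+sub.ALU) pair
  cy4 -> i6 (or.ALU) WAW r1
  cy5 -> i7+i8 (sub.ALU+or.ALU) pair
  cy6 -> i9 (add.ALU) RAW+WAW r2
  cy7 -> i10 (xor.ALU) tail

CYCLES = 8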